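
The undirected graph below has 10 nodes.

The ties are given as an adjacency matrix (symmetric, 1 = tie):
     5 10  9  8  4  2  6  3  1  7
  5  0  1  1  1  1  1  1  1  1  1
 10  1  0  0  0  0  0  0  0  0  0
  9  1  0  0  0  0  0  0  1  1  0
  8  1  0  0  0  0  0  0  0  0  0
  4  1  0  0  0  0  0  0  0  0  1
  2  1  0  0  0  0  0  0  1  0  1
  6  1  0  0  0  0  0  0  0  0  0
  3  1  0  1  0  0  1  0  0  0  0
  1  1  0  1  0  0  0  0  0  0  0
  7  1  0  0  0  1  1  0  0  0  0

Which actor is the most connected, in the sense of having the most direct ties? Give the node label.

5

Degrees — 1:2, 2:3, 3:3, 4:2, 5:9, 6:1, 7:3, 8:1, 9:3, 10:1.
The maximum is 9, attained only by 5.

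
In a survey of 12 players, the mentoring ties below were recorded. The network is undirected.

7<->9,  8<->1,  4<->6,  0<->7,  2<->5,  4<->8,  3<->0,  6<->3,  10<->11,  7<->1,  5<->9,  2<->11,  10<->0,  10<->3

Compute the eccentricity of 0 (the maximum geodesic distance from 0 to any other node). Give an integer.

3

Distances from 0: 1:2, 2:3, 3:1, 4:3, 5:3, 6:2, 7:1, 8:3, 9:2, 10:1, 11:2.
The largest is 3 (to 8, 5, 4, and 2), so the eccentricity of 0 is 3.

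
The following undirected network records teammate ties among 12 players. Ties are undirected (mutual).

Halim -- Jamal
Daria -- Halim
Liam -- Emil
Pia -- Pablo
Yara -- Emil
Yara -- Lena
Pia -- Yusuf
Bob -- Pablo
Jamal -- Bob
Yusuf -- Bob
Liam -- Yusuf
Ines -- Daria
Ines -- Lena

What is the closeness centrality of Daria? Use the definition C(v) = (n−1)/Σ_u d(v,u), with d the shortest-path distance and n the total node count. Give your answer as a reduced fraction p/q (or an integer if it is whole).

11/34

Distances from Daria: Bob:3, Emil:4, Halim:1, Ines:1, Jamal:2, Lena:2, Liam:5, Pablo:4, Pia:5, Yara:3, Yusuf:4. Sum = 34.
n = 12, so closeness = 11/34.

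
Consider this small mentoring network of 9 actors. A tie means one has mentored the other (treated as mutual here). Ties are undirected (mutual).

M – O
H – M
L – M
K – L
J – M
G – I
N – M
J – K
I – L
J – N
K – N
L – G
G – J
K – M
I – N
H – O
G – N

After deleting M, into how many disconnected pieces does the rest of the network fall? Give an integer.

Without M, the remaining ties split the others into: {G, I, J, K, L, N}; {H, O}.
That's 2 separate components.

2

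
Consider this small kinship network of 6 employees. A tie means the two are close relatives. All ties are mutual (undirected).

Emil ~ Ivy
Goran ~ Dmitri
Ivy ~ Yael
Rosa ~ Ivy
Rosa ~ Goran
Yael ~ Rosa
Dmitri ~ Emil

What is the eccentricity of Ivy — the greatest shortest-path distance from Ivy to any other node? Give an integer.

2

Distances from Ivy: Dmitri:2, Emil:1, Goran:2, Rosa:1, Yael:1.
The largest is 2 (to Dmitri and Goran), so the eccentricity of Ivy is 2.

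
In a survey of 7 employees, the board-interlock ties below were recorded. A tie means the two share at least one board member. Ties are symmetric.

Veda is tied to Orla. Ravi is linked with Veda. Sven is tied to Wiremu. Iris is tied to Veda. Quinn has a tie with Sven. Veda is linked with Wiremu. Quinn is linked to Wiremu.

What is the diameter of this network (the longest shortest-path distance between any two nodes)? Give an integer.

Eccentricity of each node (its greatest distance to any other): Iris:3, Orla:3, Quinn:3, Ravi:3, Sven:3, Veda:2, Wiremu:2.
The maximum eccentricity is 3, realized for instance by the pair Iris–Quinn via Iris – Veda – Wiremu – Quinn. So the diameter is 3.

3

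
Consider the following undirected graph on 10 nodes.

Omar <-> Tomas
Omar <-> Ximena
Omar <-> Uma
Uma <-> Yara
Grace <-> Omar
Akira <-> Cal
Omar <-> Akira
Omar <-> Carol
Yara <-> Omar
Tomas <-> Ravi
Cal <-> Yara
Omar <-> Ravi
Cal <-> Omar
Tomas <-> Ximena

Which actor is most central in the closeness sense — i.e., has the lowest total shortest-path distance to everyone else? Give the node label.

Omar

Farness (sum of distances to all others) for each node — Akira:16, Cal:15, Carol:17, Grace:17, Omar:9, Ravi:16, Tomas:15, Uma:16, Ximena:16, Yara:15.
The smallest farness is 9, for Omar, so Omar has the highest closeness.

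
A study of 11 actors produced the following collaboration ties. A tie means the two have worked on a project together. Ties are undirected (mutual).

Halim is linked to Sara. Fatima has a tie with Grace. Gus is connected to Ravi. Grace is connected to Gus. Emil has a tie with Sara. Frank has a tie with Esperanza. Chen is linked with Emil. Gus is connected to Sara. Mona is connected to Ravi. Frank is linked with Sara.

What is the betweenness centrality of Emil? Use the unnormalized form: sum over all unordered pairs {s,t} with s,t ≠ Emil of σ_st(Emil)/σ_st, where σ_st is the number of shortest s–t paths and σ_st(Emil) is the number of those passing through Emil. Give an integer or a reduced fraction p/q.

Pairs whose geodesics pass through Emil — Chen–Halim: 1; Chen–Frank: 1; Chen–Fatima: 1; Chen–Esperanza: 1; Chen–Sara: 1; Chen–Ravi: 1; Chen–Mona: 1; Chen–Gus: 1; Chen–Grace: 1.
All other pairs contribute 0.
Summing the contributions gives betweenness(Emil) = 9.

9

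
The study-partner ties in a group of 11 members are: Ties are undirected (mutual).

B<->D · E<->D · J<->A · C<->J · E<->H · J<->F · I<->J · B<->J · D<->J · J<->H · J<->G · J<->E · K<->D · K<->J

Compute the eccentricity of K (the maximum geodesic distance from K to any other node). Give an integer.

2

Distances from K: A:2, B:2, C:2, D:1, E:2, F:2, G:2, H:2, I:2, J:1.
The largest is 2 (to A, G, B, E, F, C, I, and H), so the eccentricity of K is 2.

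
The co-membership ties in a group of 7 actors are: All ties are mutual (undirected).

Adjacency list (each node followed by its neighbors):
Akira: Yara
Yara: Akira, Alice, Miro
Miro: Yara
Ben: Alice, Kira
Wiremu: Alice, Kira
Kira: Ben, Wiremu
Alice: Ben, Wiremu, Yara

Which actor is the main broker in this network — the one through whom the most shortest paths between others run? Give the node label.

Alice

Unnormalized betweenness of each node: Akira:0, Alice:19/2, Ben:2, Kira:1/2, Miro:0, Wiremu:2, Yara:9.
Alice has the largest value, 19/2, making it the main broker — the node through which the most shortest paths run.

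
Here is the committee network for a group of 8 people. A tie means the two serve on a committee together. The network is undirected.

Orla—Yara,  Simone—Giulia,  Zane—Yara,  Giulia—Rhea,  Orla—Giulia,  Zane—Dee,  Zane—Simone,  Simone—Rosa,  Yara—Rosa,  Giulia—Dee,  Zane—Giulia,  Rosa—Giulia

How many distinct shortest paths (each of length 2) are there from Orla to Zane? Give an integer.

The shortest distance is 2. The length-2 paths are: Orla–Yara–Zane; Orla–Giulia–Zane.
That gives 2 distinct shortest paths.

2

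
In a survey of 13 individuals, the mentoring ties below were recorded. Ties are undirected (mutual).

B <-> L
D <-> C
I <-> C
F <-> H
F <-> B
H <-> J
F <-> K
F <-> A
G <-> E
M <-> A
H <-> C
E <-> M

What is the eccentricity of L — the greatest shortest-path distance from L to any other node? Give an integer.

6

Distances from L: A:3, B:1, C:4, D:5, E:5, F:2, G:6, H:3, I:5, J:4, K:3, M:4.
The largest is 6 (to G), so the eccentricity of L is 6.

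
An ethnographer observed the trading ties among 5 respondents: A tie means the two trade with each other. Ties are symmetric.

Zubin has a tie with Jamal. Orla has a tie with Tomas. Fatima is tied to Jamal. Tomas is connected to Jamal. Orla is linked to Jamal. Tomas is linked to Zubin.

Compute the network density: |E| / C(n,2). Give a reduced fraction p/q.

There are 6 edges and 5 nodes, so the maximum possible is C(5,2) = 10.
Density = 6/10 = 3/5.

3/5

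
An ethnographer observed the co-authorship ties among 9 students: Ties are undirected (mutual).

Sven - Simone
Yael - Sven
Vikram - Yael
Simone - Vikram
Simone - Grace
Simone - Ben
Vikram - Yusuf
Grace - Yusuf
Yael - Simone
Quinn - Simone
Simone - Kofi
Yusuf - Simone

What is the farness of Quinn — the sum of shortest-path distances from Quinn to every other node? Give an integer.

15

Distances from Quinn: Ben:2, Grace:2, Kofi:2, Simone:1, Sven:2, Vikram:2, Yael:2, Yusuf:2.
Sum = 2 + 2 + 2 + 1 + 2 + 2 + 2 + 2 = 15.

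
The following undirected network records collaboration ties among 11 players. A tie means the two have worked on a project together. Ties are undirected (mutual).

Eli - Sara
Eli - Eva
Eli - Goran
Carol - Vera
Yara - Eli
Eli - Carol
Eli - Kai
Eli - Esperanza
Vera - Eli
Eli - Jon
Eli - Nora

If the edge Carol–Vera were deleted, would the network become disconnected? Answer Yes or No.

No

Even without that edge, Carol still reaches Vera via Carol – Eli – Vera, so the network stays connected. Not a bridge.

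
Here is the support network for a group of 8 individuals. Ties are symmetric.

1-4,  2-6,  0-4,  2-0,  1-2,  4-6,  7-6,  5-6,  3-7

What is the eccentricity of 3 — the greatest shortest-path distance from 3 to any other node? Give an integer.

Distances from 3: 0:4, 1:4, 2:3, 4:3, 5:3, 6:2, 7:1.
The largest is 4 (to 0 and 1), so the eccentricity of 3 is 4.

4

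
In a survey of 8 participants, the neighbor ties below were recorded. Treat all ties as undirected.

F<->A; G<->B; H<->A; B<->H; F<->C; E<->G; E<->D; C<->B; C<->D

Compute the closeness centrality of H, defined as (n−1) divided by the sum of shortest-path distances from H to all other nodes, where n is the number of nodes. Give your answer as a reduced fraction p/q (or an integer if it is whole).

1/2

Distances from H: A:1, B:1, C:2, D:3, E:3, F:2, G:2. Sum = 14.
n = 8, so closeness = 7/14 = 1/2.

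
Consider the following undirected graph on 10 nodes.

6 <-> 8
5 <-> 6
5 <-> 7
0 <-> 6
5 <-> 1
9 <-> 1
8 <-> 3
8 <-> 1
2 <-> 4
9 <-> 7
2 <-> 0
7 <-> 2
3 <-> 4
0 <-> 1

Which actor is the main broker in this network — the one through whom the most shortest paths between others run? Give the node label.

Unnormalized betweenness of each node: 0:17/4, 1:91/12, 2:22/3, 3:7/3, 4:8/3, 5:3, 6:3, 7:19/4, 8:25/4, 9:5/6.
1 has the largest value, 91/12, making it the main broker — the node through which the most shortest paths run.

1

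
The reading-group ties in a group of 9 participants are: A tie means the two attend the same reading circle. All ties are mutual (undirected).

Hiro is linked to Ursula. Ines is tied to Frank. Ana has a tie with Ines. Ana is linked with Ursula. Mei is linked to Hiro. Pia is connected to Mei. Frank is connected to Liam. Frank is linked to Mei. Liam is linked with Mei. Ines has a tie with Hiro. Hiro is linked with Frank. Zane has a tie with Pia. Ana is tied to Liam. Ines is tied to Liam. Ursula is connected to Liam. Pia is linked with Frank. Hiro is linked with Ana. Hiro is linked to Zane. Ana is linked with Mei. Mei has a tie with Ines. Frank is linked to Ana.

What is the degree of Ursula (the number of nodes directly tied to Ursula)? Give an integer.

3

Ursula is directly tied to Ana, Hiro, and Liam. That is 3 neighbors, so the degree of Ursula is 3.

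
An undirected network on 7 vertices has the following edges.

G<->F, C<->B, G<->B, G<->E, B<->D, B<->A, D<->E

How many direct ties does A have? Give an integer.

A is directly tied to B. That is 1 neighbor, so the degree of A is 1.

1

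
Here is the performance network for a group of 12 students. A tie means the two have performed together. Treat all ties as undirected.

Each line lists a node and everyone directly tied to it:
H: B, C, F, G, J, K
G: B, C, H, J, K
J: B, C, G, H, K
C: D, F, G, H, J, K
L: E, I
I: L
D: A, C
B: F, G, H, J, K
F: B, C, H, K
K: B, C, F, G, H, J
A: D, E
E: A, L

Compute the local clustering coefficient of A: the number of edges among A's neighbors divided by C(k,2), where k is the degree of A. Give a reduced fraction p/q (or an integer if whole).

0

A's neighbors: D and E (k = 2).
Possible neighbor pairs: C(2,2) = 1. Edges among them: none → e = 0.
Clustering(A) = 0/1.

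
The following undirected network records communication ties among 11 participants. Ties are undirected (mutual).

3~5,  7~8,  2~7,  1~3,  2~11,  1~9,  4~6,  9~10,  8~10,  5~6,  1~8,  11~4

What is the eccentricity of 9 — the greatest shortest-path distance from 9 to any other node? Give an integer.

Distances from 9: 1:1, 2:4, 3:2, 4:5, 5:3, 6:4, 7:3, 8:2, 10:1, 11:5.
The largest is 5 (to 11 and 4), so the eccentricity of 9 is 5.

5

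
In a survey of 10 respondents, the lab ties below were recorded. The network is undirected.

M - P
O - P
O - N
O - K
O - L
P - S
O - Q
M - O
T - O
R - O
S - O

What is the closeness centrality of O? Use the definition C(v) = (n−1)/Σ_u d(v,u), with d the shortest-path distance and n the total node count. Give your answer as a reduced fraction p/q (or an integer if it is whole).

1

Distances from O: K:1, L:1, M:1, N:1, P:1, Q:1, R:1, S:1, T:1. Sum = 9.
n = 10, so closeness = 9/9 = 1.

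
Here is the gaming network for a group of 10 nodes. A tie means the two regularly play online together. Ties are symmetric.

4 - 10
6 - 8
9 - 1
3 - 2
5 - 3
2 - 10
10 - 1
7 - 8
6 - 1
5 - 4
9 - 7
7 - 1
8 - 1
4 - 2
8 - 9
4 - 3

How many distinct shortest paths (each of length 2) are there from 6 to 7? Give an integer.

2

The shortest distance is 2. The length-2 paths are: 6–1–7; 6–8–7.
That gives 2 distinct shortest paths.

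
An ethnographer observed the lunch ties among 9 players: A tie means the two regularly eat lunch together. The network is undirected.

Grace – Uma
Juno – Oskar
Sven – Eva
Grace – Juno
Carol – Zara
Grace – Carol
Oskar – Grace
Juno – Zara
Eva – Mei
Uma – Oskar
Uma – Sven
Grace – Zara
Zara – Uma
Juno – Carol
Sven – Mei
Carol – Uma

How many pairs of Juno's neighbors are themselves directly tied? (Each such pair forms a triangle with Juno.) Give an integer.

4

Juno's neighbors: Carol, Grace, Oskar, and Zara.
Neighbor pairs that are themselves tied: Juno–Carol–Grace; Juno–Carol–Zara; Juno–Grace–Oskar; Juno–Grace–Zara. Each forms one triangle with Juno, for 4 in total.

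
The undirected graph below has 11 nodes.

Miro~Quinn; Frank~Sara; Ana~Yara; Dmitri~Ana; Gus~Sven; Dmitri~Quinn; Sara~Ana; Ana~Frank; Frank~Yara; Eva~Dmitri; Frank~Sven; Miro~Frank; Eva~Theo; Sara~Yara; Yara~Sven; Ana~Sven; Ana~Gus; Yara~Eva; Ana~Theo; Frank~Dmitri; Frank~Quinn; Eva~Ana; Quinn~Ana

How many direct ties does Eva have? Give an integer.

Eva is directly tied to Ana, Dmitri, Theo, and Yara. That is 4 neighbors, so the degree of Eva is 4.

4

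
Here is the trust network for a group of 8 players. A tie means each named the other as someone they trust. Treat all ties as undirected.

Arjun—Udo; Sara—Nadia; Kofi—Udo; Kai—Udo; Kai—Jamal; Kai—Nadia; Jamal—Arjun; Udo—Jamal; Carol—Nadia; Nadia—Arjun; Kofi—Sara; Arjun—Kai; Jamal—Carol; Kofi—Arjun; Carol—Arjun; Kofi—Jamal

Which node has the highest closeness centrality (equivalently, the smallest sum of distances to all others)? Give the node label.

Farness (sum of distances to all others) for each node — Arjun:8, Carol:11, Jamal:9, Kai:10, Kofi:10, Nadia:10, Sara:12, Udo:10.
The smallest farness is 8, for Arjun, so Arjun has the highest closeness.

Arjun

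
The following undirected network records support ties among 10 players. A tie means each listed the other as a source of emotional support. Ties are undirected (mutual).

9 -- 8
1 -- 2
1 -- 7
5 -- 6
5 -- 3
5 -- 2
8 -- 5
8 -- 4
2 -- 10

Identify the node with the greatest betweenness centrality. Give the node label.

5

Unnormalized betweenness of each node: 1:8, 2:20, 3:0, 4:0, 5:27, 6:0, 7:0, 8:15, 9:0, 10:0.
5 has the largest value, 27, making it the main broker — the node through which the most shortest paths run.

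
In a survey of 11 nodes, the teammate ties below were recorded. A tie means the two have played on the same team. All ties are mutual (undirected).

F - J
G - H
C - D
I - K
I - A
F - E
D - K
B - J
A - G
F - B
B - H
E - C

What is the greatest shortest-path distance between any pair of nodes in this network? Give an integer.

5

Eccentricity of each node (its greatest distance to any other): A:5, B:5, C:5, D:5, E:5, F:5, G:5, H:5, I:5, J:5, K:5.
The maximum eccentricity is 5, realized for instance by the pair F–I via F – E – C – D – K – I. So the diameter is 5.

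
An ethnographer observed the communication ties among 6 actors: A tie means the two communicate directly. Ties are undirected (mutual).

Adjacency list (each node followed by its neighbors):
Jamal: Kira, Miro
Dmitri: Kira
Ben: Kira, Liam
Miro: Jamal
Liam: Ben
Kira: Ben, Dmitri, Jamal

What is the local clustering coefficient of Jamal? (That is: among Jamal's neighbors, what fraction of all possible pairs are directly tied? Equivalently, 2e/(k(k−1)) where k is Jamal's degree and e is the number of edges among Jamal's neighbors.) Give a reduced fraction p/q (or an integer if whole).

0

Jamal's neighbors: Kira and Miro (k = 2).
Possible neighbor pairs: C(2,2) = 1. Edges among them: none → e = 0.
Clustering(Jamal) = 0/1.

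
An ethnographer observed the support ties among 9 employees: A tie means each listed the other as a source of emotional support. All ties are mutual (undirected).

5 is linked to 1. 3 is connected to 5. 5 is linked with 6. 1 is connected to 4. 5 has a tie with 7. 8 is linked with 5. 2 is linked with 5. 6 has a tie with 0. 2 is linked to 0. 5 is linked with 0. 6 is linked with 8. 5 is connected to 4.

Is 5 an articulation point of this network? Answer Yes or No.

Yes

Removing 5 leaves {7} with no path to {1 and 4}, so the network splits into 4 components. 5 is a cut vertex.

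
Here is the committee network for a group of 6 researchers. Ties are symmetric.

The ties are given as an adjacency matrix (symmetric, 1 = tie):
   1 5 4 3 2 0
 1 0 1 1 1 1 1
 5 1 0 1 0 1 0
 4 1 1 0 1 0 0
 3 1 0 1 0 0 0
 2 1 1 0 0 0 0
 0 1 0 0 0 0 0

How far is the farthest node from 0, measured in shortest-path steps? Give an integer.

2

Distances from 0: 1:1, 2:2, 3:2, 4:2, 5:2.
The largest is 2 (to 5, 4, 3, and 2), so the eccentricity of 0 is 2.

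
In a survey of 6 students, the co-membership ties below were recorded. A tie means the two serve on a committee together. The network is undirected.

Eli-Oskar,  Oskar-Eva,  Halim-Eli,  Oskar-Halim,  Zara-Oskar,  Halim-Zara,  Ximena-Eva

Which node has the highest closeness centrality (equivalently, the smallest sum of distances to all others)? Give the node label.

Oskar

Farness (sum of distances to all others) for each node — Eli:9, Eva:8, Halim:8, Oskar:6, Ximena:12, Zara:9.
The smallest farness is 6, for Oskar, so Oskar has the highest closeness.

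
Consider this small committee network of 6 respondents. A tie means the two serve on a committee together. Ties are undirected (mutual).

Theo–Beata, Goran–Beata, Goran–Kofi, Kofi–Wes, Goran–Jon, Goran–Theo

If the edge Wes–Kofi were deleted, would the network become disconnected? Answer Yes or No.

Yes

Without the Wes–Kofi edge there is no alternate route between Wes and Kofi, so the network disconnects. It is a bridge.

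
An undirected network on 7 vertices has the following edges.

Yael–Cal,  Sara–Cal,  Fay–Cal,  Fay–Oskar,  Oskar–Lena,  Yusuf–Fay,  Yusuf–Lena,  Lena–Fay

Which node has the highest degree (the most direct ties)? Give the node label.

Degrees — Cal:3, Fay:4, Lena:3, Oskar:2, Sara:1, Yael:1, Yusuf:2.
The maximum is 4, attained only by Fay.

Fay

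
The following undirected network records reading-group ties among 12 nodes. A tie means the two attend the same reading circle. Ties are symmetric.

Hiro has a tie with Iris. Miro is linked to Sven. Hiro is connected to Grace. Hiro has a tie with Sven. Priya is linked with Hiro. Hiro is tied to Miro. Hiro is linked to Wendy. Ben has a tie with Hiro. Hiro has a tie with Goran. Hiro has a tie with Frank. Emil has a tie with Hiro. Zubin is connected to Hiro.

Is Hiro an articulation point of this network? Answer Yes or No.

Removing Hiro leaves {Wendy} with no path to {Emil}, so the network splits into 10 components. Hiro is a cut vertex.

Yes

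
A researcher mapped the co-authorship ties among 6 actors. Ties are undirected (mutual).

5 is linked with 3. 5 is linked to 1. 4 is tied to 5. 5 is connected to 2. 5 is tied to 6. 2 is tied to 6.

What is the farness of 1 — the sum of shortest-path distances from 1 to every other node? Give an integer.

9

Distances from 1: 2:2, 3:2, 4:2, 5:1, 6:2.
Sum = 2 + 2 + 2 + 1 + 2 = 9.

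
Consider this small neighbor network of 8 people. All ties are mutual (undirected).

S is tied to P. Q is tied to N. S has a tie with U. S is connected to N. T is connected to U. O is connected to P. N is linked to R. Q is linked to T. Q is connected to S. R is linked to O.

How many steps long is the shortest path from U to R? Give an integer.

3

One shortest route is U – S – N – R, which uses 3 edges, and at distance 2 from U we only reach {N, P, Q}, which does not include R. So d(U,R) = 3.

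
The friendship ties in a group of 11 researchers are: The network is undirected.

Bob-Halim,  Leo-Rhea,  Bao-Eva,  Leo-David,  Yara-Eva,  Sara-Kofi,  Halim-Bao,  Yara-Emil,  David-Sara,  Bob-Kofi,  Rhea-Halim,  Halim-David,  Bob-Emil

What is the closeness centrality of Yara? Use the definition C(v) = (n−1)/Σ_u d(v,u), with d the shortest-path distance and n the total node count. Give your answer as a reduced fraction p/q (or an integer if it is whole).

10/29

Distances from Yara: Bao:2, Bob:2, David:4, Emil:1, Eva:1, Halim:3, Kofi:3, Leo:5, Rhea:4, Sara:4. Sum = 29.
n = 11, so closeness = 10/29.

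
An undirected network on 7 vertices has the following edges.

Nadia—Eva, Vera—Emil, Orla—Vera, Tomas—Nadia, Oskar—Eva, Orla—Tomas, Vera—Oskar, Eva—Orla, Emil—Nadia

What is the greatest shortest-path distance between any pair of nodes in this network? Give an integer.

Eccentricity of each node (its greatest distance to any other): Emil:2, Eva:2, Nadia:2, Orla:2, Oskar:3, Tomas:3, Vera:2.
The maximum eccentricity is 3, realized for instance by the pair Tomas–Oskar via Tomas – Orla – Vera – Oskar. So the diameter is 3.

3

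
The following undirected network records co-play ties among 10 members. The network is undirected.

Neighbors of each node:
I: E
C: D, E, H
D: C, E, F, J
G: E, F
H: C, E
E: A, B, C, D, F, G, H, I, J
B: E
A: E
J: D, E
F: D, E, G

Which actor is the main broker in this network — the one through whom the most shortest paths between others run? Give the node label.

Unnormalized betweenness of each node: A:0, B:0, C:1/2, D:3/2, E:57/2, F:1/2, G:0, H:0, I:0, J:0.
E has the largest value, 57/2, making it the main broker — the node through which the most shortest paths run.

E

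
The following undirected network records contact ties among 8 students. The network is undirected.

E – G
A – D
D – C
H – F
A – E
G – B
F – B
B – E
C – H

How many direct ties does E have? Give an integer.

E is directly tied to A, B, and G. That is 3 neighbors, so the degree of E is 3.

3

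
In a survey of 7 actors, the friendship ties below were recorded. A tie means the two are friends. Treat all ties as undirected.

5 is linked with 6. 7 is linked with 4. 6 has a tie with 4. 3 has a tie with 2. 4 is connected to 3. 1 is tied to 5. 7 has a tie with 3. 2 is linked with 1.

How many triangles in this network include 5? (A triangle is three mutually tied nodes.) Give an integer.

0

5's neighbors are 1 and 6, but none of them are tied to each other, so no triangle contains 5.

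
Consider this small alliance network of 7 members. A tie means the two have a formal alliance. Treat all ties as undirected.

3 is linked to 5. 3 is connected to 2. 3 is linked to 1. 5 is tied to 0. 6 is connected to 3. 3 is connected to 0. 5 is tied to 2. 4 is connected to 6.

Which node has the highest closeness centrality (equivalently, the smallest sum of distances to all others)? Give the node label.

3

Farness (sum of distances to all others) for each node — 0:11, 1:12, 2:11, 3:7, 4:15, 5:10, 6:10.
The smallest farness is 7, for 3, so 3 has the highest closeness.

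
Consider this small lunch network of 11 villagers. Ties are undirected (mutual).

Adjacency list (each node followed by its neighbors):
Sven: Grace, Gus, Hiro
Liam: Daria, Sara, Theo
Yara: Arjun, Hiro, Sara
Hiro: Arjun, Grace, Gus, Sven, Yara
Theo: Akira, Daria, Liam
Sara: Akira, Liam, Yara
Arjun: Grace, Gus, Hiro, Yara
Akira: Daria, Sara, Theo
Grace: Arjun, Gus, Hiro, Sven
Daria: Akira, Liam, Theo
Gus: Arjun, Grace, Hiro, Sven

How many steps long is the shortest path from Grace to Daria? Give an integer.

One shortest route is Grace – Hiro – Yara – Sara – Akira – Daria, which uses 5 edges, and at distance 4 from Grace we only reach {Akira, Liam}, which does not include Daria. So d(Grace,Daria) = 5.

5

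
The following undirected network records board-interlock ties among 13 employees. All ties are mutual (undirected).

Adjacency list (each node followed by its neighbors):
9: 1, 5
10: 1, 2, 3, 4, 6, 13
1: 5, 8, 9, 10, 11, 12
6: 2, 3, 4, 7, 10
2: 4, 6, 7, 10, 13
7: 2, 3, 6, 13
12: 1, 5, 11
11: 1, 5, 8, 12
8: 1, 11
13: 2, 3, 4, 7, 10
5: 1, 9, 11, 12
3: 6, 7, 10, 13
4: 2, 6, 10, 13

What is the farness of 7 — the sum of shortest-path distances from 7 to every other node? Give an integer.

Distances from 7: 1:3, 2:1, 3:1, 4:2, 5:4, 6:1, 8:4, 9:4, 10:2, 11:4, 12:4, 13:1.
Sum = 3 + 1 + 1 + 2 + 4 + 1 + 4 + 4 + 2 + 4 + 4 + 1 = 31.

31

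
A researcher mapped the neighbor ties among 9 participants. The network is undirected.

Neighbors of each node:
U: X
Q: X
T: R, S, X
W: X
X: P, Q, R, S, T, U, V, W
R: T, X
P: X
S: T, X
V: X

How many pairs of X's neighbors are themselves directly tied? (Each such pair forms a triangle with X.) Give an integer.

2

X's neighbors: P, Q, R, S, T, U, V, and W.
Neighbor pairs that are themselves tied: X–R–T; X–S–T. Each forms one triangle with X, for 2 in total.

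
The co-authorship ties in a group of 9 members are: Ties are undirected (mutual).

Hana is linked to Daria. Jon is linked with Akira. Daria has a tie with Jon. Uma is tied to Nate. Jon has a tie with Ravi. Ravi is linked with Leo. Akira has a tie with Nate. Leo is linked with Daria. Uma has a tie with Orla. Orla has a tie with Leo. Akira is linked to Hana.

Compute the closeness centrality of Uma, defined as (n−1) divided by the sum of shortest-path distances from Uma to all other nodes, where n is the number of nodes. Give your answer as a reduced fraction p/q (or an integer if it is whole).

Distances from Uma: Akira:2, Daria:3, Hana:3, Jon:3, Leo:2, Nate:1, Orla:1, Ravi:3. Sum = 18.
n = 9, so closeness = 8/18 = 4/9.

4/9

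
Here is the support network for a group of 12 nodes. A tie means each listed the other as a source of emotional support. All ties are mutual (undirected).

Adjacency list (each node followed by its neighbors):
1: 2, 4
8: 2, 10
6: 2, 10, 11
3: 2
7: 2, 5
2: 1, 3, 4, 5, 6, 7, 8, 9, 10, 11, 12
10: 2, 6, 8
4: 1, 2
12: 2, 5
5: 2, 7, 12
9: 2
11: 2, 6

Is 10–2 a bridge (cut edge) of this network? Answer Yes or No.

Even without that edge, 10 still reaches 2 via 10 – 8 – 2, so the network stays connected. Not a bridge.

No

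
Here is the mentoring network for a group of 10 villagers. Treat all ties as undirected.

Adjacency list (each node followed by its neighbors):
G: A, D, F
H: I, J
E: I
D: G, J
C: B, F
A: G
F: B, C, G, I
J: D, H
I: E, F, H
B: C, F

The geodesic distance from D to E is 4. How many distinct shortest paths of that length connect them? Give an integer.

2

The shortest distance is 4. The length-4 paths are: D–G–F–I–E; D–J–H–I–E.
That gives 2 distinct shortest paths.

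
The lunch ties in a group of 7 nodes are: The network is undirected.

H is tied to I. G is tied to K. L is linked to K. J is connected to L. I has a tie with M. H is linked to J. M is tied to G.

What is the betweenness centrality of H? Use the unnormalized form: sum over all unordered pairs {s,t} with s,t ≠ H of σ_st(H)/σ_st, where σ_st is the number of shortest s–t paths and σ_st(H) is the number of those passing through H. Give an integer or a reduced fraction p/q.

Pairs whose geodesics pass through H — L–I: 1; J–I: 1; J–M: 1.
All other pairs contribute 0.
Summing the contributions gives betweenness(H) = 3.

3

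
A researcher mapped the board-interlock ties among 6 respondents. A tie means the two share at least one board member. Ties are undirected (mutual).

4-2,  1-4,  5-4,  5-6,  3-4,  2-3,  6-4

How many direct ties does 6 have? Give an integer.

6 is directly tied to 4 and 5. That is 2 neighbors, so the degree of 6 is 2.

2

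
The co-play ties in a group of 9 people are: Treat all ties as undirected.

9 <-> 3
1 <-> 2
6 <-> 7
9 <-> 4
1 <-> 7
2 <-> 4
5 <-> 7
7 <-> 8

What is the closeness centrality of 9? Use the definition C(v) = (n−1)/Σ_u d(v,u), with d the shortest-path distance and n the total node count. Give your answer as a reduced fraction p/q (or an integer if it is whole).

Distances from 9: 1:3, 2:2, 3:1, 4:1, 5:5, 6:5, 7:4, 8:5. Sum = 26.
n = 9, so closeness = 8/26 = 4/13.

4/13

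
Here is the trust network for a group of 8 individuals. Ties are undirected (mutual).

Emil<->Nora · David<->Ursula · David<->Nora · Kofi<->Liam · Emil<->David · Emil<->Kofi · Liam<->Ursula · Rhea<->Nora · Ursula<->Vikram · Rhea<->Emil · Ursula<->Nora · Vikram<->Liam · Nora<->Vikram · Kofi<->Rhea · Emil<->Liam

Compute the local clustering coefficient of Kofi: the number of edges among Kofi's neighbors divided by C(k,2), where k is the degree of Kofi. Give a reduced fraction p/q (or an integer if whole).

Kofi's neighbors: Emil, Liam, and Rhea (k = 3).
Possible neighbor pairs: C(3,2) = 3. Edges among them: Emil–Liam, Emil–Rhea → e = 2.
Clustering(Kofi) = 2/3.

2/3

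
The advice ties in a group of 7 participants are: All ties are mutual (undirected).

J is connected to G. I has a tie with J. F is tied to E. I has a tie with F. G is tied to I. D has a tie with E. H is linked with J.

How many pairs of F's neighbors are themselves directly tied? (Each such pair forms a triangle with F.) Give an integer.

0

F's neighbors are E and I, but none of them are tied to each other, so no triangle contains F.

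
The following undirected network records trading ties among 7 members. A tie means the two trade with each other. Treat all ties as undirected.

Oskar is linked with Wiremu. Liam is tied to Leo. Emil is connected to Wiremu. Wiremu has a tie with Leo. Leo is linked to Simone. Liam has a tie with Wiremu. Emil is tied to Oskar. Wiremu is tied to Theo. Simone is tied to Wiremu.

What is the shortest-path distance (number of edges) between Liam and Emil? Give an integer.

One shortest route is Liam – Wiremu – Emil, which uses 2 edges, and Liam and Emil are not directly tied, so nothing shorter exists. So d(Liam,Emil) = 2.

2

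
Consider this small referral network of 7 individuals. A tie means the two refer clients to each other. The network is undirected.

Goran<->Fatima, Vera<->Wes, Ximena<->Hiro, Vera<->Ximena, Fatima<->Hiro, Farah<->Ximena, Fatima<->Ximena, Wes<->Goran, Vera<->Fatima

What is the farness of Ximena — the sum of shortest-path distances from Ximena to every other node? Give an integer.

8

Distances from Ximena: Farah:1, Fatima:1, Goran:2, Hiro:1, Vera:1, Wes:2.
Sum = 1 + 1 + 2 + 1 + 1 + 2 = 8.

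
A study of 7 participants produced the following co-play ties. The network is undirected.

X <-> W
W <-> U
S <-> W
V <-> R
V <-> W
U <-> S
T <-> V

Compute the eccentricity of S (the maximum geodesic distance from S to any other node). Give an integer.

Distances from S: R:3, T:3, U:1, V:2, W:1, X:2.
The largest is 3 (to T and R), so the eccentricity of S is 3.

3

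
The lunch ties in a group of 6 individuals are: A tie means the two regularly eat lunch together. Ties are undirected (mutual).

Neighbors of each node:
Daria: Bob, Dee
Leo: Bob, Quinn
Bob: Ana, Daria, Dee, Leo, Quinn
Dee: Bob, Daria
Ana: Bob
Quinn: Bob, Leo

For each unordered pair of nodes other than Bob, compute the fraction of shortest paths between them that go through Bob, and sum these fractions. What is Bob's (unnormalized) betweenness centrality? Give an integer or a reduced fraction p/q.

Pairs whose geodesics pass through Bob — Ana–Daria: 1; Ana–Leo: 1; Ana–Dee: 1; Ana–Quinn: 1; Daria–Leo: 1; Daria–Quinn: 1; Leo–Dee: 1; Dee–Quinn: 1.
All other pairs contribute 0.
Summing the contributions gives betweenness(Bob) = 8.

8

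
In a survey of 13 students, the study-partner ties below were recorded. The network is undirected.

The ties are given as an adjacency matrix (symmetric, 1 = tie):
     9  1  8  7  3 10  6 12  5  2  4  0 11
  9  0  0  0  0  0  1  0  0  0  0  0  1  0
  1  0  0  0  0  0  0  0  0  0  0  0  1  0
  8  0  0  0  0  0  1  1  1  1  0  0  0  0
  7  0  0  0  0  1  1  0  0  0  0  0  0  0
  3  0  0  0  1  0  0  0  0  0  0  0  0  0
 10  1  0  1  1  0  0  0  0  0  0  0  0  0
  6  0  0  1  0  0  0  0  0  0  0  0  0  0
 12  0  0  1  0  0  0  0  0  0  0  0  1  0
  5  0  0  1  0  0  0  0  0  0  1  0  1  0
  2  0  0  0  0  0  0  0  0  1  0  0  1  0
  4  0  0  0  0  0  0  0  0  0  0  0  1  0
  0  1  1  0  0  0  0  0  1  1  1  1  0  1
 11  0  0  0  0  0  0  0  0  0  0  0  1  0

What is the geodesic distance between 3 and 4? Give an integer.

5

One shortest route is 3 – 7 – 10 – 9 – 0 – 4, which uses 5 edges, and at distance 4 from 3 we only reach {0, 5, 6, 12}, which does not include 4. So d(3,4) = 5.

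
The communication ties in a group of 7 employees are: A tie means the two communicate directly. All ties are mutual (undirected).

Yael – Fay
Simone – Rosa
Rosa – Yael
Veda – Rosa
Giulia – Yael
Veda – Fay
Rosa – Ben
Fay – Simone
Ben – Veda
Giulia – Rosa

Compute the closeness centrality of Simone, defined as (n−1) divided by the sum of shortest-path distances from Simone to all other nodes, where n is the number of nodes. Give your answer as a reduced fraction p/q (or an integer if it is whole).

3/5

Distances from Simone: Ben:2, Fay:1, Giulia:2, Rosa:1, Veda:2, Yael:2. Sum = 10.
n = 7, so closeness = 6/10 = 3/5.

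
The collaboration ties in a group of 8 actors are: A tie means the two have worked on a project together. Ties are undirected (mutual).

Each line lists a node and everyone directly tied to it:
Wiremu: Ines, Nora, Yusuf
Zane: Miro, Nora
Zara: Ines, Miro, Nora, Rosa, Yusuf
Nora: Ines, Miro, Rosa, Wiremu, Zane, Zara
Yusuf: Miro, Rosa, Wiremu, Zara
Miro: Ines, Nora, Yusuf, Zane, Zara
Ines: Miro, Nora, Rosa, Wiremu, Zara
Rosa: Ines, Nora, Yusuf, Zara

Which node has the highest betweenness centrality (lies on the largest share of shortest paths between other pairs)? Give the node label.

Unnormalized betweenness of each node: Ines:5/4, Miro:5/2, Nora:17/4, Rosa:1/2, Wiremu:1/2, Yusuf:5/4, Zane:0, Zara:3/4.
Nora has the largest value, 17/4, making it the main broker — the node through which the most shortest paths run.

Nora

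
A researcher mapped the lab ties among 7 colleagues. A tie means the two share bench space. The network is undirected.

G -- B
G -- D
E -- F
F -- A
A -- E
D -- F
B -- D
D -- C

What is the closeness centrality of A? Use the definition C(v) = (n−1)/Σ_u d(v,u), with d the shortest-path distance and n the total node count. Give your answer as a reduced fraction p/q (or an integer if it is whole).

6/13

Distances from A: B:3, C:3, D:2, E:1, F:1, G:3. Sum = 13.
n = 7, so closeness = 6/13.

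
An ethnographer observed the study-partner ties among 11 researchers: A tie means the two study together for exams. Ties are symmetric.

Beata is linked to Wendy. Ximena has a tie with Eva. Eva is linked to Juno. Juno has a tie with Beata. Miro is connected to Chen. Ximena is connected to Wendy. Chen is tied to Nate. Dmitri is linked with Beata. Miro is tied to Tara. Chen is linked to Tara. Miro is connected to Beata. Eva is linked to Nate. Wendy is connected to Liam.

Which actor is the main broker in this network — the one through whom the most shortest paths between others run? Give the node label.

Beata

Unnormalized betweenness of each node: Beata:43/2, Chen:5, Dmitri:0, Eva:8, Juno:7/2, Liam:0, Miro:11, Nate:9/2, Tara:0, Wendy:25/2, Ximena:4.
Beata has the largest value, 43/2, making it the main broker — the node through which the most shortest paths run.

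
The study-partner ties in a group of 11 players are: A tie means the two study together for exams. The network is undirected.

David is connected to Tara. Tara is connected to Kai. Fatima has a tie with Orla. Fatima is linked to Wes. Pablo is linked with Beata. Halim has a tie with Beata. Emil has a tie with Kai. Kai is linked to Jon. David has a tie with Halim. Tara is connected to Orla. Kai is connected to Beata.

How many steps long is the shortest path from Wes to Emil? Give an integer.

5

One shortest route is Wes – Fatima – Orla – Tara – Kai – Emil, which uses 5 edges, and at distance 4 from Wes we only reach {David, Kai}, which does not include Emil. So d(Wes,Emil) = 5.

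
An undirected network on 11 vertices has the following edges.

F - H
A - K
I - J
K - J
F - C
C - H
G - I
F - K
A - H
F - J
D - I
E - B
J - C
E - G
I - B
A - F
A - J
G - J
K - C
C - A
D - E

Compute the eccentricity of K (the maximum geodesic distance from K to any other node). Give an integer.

Distances from K: A:1, B:3, C:1, D:3, E:3, F:1, G:2, H:2, I:2, J:1.
The largest is 3 (to E, B, and D), so the eccentricity of K is 3.

3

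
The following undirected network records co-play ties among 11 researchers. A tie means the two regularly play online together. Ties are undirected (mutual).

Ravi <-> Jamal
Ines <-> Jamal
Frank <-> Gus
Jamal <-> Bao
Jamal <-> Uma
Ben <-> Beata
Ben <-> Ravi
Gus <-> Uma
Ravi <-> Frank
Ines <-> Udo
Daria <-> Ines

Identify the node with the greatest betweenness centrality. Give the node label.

Jamal

Unnormalized betweenness of each node: Bao:0, Beata:0, Ben:9, Daria:0, Frank:3, Gus:1, Ines:17, Jamal:30, Ravi:21, Udo:0, Uma:5.
Jamal has the largest value, 30, making it the main broker — the node through which the most shortest paths run.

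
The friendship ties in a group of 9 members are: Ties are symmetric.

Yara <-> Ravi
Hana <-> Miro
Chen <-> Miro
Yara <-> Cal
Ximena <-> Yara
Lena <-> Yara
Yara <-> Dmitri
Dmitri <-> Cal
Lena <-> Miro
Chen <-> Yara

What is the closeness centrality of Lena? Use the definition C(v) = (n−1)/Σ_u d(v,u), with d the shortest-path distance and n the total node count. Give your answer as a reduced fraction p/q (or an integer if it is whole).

Distances from Lena: Cal:2, Chen:2, Dmitri:2, Hana:2, Miro:1, Ravi:2, Ximena:2, Yara:1. Sum = 14.
n = 9, so closeness = 8/14 = 4/7.

4/7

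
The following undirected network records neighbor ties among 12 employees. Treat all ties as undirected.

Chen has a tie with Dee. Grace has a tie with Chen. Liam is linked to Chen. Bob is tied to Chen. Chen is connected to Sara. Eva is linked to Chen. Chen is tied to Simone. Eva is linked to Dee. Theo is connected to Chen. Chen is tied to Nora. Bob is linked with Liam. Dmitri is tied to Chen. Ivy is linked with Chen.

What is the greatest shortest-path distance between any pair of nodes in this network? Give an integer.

2

Eccentricity of each node (its greatest distance to any other): Bob:2, Chen:1, Dee:2, Dmitri:2, Eva:2, Grace:2, Ivy:2, Liam:2, Nora:2, Sara:2, Simone:2, Theo:2.
The maximum eccentricity is 2, realized for instance by the pair Liam–Dee via Liam – Chen – Dee. So the diameter is 2.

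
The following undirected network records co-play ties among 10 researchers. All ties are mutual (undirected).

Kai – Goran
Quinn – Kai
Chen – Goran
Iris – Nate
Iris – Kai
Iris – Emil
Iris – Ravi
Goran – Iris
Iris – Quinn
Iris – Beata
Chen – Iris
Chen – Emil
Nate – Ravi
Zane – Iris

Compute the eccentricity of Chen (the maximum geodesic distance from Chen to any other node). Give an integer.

2

Distances from Chen: Beata:2, Emil:1, Goran:1, Iris:1, Kai:2, Nate:2, Quinn:2, Ravi:2, Zane:2.
The largest is 2 (to Nate, Kai, Zane, Quinn, Beata, and Ravi), so the eccentricity of Chen is 2.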